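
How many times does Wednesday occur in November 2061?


November 2061 has 30 days
Anchor: Jan 1, 2061. With p = 2061 - 1 = 2060: (p + p//4 - p//100 + p//400) mod 7 = (2060 + 515 - 20 + 5) mod 7 = 2560 mod 7 = 5 -> Saturday (Mon=0 ... Sun=6)
Days before November (Jan-Oct): 304; November 1 index = (5 + 304) mod 7 = 1 -> Tuesday
First Wednesday is November 2
Wednesdays: 2, 9, 16, 23, 30

5 Wednesdays


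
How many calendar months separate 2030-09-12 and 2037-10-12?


From September 2030 to October 2037
7 years * 12 = 84 months, plus 1 month = 85

85 months


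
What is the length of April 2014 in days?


April 2014

30 days


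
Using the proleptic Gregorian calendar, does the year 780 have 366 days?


Gregorian leap year rule: divisible by 4, but not by 100, unless also by 400.
780 is divisible by 4 but not 100 -> leap year

Yes


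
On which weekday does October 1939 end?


October 1939 has 31 days
Anchor: Jan 1, 1939. With p = 1939 - 1 = 1938: (p + p//4 - p//100 + p//400) mod 7 = (1938 + 484 - 19 + 4) mod 7 = 2407 mod 7 = 6 -> Sunday (Mon=0 ... Sun=6)
Days before October (Jan-Sep): 273; October 1 index = (6 + 273) mod 7 = 6 -> Sunday
Last day offset: 31 - 1 = 30 days
Weekday index = (6 + 30) mod 7 = 1

Tuesday, October 31


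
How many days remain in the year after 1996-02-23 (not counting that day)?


Day of year: 54 of 366
Remaining = 366 - 54

312 days


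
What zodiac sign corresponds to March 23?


Date: March 23
Conventional tropical zodiac dates: Aries from March 21 onward; Taurus starts April 20
March 23 falls within the Aries range

Aries


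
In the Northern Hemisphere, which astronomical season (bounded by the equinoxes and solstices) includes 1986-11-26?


Date: November 26
Astronomical Autumn (approx.; exact equinox/solstice day varies by year): September 22 to December 20
November 26 falls within the Autumn window

Autumn


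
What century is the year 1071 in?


Century = (year - 1) // 100 + 1
= (1071 - 1) // 100 + 1
= 1070 // 100 + 1
= 10 + 1

11th century


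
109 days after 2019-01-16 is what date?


Start: 2019-01-16, add 109 days
January 2019 has 31 days: 31 - 16 = 15 days to January 31 -> 94 left
February 2019 has 28 days -> 66 left
March 2019 has 31 days -> 35 left
April 2019 has 30 days -> 5 left
May 2019: 5 <= 31 -> lands on May 5

Result: 2019-05-05


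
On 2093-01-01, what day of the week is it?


Date: January 1, 2093
Anchor: Jan 1, 2093. With p = 2093 - 1 = 2092: (p + p//4 - p//100 + p//400) mod 7 = (2092 + 523 - 20 + 5) mod 7 = 2600 mod 7 = 3 -> Thursday (Mon=0 ... Sun=6)
Days into year = 1 - 1 = 0
Weekday index = (3 + 0) mod 7 = 3

Day of the week: Thursday


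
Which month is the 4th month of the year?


Month 4 of 12

April


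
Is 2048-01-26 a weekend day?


Anchor: Jan 1, 2048. With p = 2048 - 1 = 2047: (p + p//4 - p//100 + p//400) mod 7 = (2047 + 511 - 20 + 5) mod 7 = 2543 mod 7 = 2 -> Wednesday (Mon=0 ... Sun=6)
Day of year: 26; offset = 25
Weekday index = (2 + 25) mod 7 = 6 -> Sunday
Weekend days: Saturday, Sunday

Yes


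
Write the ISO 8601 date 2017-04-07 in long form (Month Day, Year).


ISO 2017-04-07 parses as year=2017, month=04, day=07
Month 4 -> April

April 7, 2017


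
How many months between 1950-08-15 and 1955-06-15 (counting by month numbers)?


From August 1950 to June 1955
5 years * 12 = 60 months, minus 2 months = 58

58 months


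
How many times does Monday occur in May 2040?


May 2040 has 31 days
Anchor: Jan 1, 2040. With p = 2040 - 1 = 2039: (p + p//4 - p//100 + p//400) mod 7 = (2039 + 509 - 20 + 5) mod 7 = 2533 mod 7 = 6 -> Sunday (Mon=0 ... Sun=6)
Days before May (Jan-Apr): 121; May 1 index = (6 + 121) mod 7 = 1 -> Tuesday
First Monday is May 7
Mondays: 7, 14, 21, 28

4 Mondays


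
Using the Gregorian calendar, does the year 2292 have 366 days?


Gregorian leap year rule: divisible by 4, but not by 100, unless also by 400.
2292 is divisible by 4 but not 100 -> leap year

Yes


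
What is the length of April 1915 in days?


April 1915

30 days


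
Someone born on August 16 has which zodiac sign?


Date: August 16
Conventional tropical zodiac dates: Leo from July 23 onward; Virgo starts August 23
August 16 falls within the Leo range

Leo


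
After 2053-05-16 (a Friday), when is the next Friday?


Current: Friday
Target: Friday
Days ahead: 7

Next Friday: 2053-05-23


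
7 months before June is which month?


June is month 6
6 - 7 = -1; wrap: -1 + 12 = 11

November


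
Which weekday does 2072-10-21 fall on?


Date: October 21, 2072
Anchor: Jan 1, 2072. With p = 2072 - 1 = 2071: (p + p//4 - p//100 + p//400) mod 7 = (2071 + 517 - 20 + 5) mod 7 = 2573 mod 7 = 4 -> Friday (Mon=0 ... Sun=6)
Days before October (Jan-Sep): 274; offset = 274 + 21 - 1 = 294
Weekday index = (4 + 294) mod 7 = 4

Day of the week: Friday


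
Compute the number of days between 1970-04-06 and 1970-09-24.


From 1970-04-06 to 1970-09-24
1970-04-06: days before April = 31 + 28 + 31 = 90 (1970 is not a leap year); day of year = 90 + 6 = 96
1970-09-24: days before September = 31 + 28 + 31 + 30 + 31 + 30 + 31 + 31 = 243 (1970 is not a leap year); day of year = 243 + 24 = 267
Same year: 267 - 96 = 171

171 days


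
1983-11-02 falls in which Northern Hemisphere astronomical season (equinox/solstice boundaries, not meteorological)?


Date: November 2
Astronomical Autumn (approx.; exact equinox/solstice day varies by year): September 22 to December 20
November 2 falls within the Autumn window

Autumn


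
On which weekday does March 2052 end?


March 2052 has 31 days
Anchor: Jan 1, 2052. With p = 2052 - 1 = 2051: (p + p//4 - p//100 + p//400) mod 7 = (2051 + 512 - 20 + 5) mod 7 = 2548 mod 7 = 0 -> Monday (Mon=0 ... Sun=6)
Days before March (Jan-Feb): 60; March 1 index = (0 + 60) mod 7 = 4 -> Friday
Last day offset: 31 - 1 = 30 days
Weekday index = (4 + 30) mod 7 = 6

Sunday, March 31


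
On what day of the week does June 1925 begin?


Target: June 1, 1925
Anchor: Jan 1, 1925. With p = 1925 - 1 = 1924: (p + p//4 - p//100 + p//400) mod 7 = (1924 + 481 - 19 + 4) mod 7 = 2390 mod 7 = 3 -> Thursday (Mon=0 ... Sun=6)
Days before June (Jan-May): 151 days
Weekday index = (3 + 151) mod 7 = 0

Monday


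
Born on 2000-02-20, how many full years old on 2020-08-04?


Birth: 2000-02-20
Reference: 2020-08-04
Year difference: 2020 - 2000 = 20

20 years old


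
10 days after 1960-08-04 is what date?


Start: 1960-08-04, add 10 days
August 1960 has 31 days; 4 + 10 = 14 stays within August

Result: 1960-08-14


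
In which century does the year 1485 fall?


Century = (year - 1) // 100 + 1
= (1485 - 1) // 100 + 1
= 1484 // 100 + 1
= 14 + 1

15th century


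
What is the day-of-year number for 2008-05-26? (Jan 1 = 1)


Date: May 26, 2008
Days in months 1 through 4: 121
Plus 26 days in May

Day of year: 147


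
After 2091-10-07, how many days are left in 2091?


Day of year: 280 of 365
Remaining = 365 - 280

85 days


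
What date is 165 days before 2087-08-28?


Start: 2087-08-28, subtract 165 days
Back 28 days from August 28 reaches July 31, 2087 -> 137 left
July 2087 has 31 days -> back to June 30, 2087 -> 106 left
June 2087 has 30 days -> back to May 31, 2087 -> 76 left
May 2087 has 31 days -> back to April 30, 2087 -> 45 left
April 2087 has 30 days -> back to March 31, 2087 -> 15 left
March 2087: 31 - 15 = 16 -> lands on March 16

Result: 2087-03-16


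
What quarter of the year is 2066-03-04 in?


Month: March (month 3)
Q1: Jan-Mar, Q2: Apr-Jun, Q3: Jul-Sep, Q4: Oct-Dec

Q1


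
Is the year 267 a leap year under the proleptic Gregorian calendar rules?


Gregorian leap year rule: divisible by 4, but not by 100, unless also by 400.
267 is not divisible by 4 -> not a leap year

No


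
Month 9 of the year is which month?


Month 9 of 12

September


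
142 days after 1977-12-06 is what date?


Start: 1977-12-06, add 142 days
December 1977 has 31 days: 31 - 6 = 25 days to December 31 -> 117 left
January 1978 has 31 days -> 86 left
February 1978 has 28 days -> 58 left
March 1978 has 31 days -> 27 left
April 1978: 27 <= 30 -> lands on April 27

Result: 1978-04-27


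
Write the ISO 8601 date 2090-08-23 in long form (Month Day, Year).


ISO 2090-08-23 parses as year=2090, month=08, day=23
Month 8 -> August

August 23, 2090


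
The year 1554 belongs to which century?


Century = (year - 1) // 100 + 1
= (1554 - 1) // 100 + 1
= 1553 // 100 + 1
= 15 + 1

16th century


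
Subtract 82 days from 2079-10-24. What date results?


Start: 2079-10-24, subtract 82 days
Back 24 days from October 24 reaches September 30, 2079 -> 58 left
September 2079 has 30 days -> back to August 31, 2079 -> 28 left
August 2079: 31 - 28 = 3 -> lands on August 3

Result: 2079-08-03


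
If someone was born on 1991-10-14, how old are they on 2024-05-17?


Birth: 1991-10-14
Reference: 2024-05-17
Year difference: 2024 - 1991 = 33
Birthday not yet reached in 2024, subtract 1

32 years old


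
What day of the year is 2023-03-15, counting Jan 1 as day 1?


Date: March 15, 2023
Days in months 1 through 2: 59
Plus 15 days in March

Day of year: 74


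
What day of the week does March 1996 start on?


Target: March 1, 1996
Anchor: Jan 1, 1996. With p = 1996 - 1 = 1995: (p + p//4 - p//100 + p//400) mod 7 = (1995 + 498 - 19 + 4) mod 7 = 2478 mod 7 = 0 -> Monday (Mon=0 ... Sun=6)
Days before March (Jan-Feb): 60 days
Weekday index = (0 + 60) mod 7 = 4

Friday


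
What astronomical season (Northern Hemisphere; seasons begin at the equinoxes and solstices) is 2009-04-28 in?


Date: April 28
Astronomical Spring (approx.; exact equinox/solstice day varies by year): March 20 to June 20
April 28 falls within the Spring window

Spring


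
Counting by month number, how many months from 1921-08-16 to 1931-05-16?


From August 1921 to May 1931
10 years * 12 = 120 months, minus 3 months = 117

117 months


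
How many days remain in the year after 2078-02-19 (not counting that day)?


Day of year: 50 of 365
Remaining = 365 - 50

315 days


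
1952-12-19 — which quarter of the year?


Month: December (month 12)
Q1: Jan-Mar, Q2: Apr-Jun, Q3: Jul-Sep, Q4: Oct-Dec

Q4


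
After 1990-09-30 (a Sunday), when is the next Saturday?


Current: Sunday
Target: Saturday
Days ahead: 6

Next Saturday: 1990-10-06


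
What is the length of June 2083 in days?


June 2083

30 days


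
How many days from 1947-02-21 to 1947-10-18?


From 1947-02-21 to 1947-10-18
1947-02-21: days before February = 31; day of year = 31 + 21 = 52
1947-10-18: days before October = 31 + 28 + 31 + 30 + 31 + 30 + 31 + 31 + 30 = 273 (1947 is not a leap year); day of year = 273 + 18 = 291
Same year: 291 - 52 = 239

239 days


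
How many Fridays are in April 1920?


April 1920 has 30 days
Anchor: Jan 1, 1920. With p = 1920 - 1 = 1919: (p + p//4 - p//100 + p//400) mod 7 = (1919 + 479 - 19 + 4) mod 7 = 2383 mod 7 = 3 -> Thursday (Mon=0 ... Sun=6)
Days before April (Jan-Mar): 91; April 1 index = (3 + 91) mod 7 = 3 -> Thursday
First Friday is April 2
Fridays: 2, 9, 16, 23, 30

5 Fridays


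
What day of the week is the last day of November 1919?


November 1919 has 30 days
Anchor: Jan 1, 1919. With p = 1919 - 1 = 1918: (p + p//4 - p//100 + p//400) mod 7 = (1918 + 479 - 19 + 4) mod 7 = 2382 mod 7 = 2 -> Wednesday (Mon=0 ... Sun=6)
Days before November (Jan-Oct): 304; November 1 index = (2 + 304) mod 7 = 5 -> Saturday
Last day offset: 30 - 1 = 29 days
Weekday index = (5 + 29) mod 7 = 6

Sunday, November 30


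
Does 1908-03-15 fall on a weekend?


Anchor: Jan 1, 1908. With p = 1908 - 1 = 1907: (p + p//4 - p//100 + p//400) mod 7 = (1907 + 476 - 19 + 4) mod 7 = 2368 mod 7 = 2 -> Wednesday (Mon=0 ... Sun=6)
Day of year: 75; offset = 74
Weekday index = (2 + 74) mod 7 = 6 -> Sunday
Weekend days: Saturday, Sunday

Yes


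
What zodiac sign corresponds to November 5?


Date: November 5
Conventional tropical zodiac dates: Scorpio from October 23 onward; Sagittarius starts November 22
November 5 falls within the Scorpio range

Scorpio


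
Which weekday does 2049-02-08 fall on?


Date: February 8, 2049
Anchor: Jan 1, 2049. With p = 2049 - 1 = 2048: (p + p//4 - p//100 + p//400) mod 7 = (2048 + 512 - 20 + 5) mod 7 = 2545 mod 7 = 4 -> Friday (Mon=0 ... Sun=6)
Days before February (Jan): 31; offset = 31 + 8 - 1 = 38
Weekday index = (4 + 38) mod 7 = 0

Day of the week: Monday


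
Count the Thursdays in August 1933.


August 1933 has 31 days
Anchor: Jan 1, 1933. With p = 1933 - 1 = 1932: (p + p//4 - p//100 + p//400) mod 7 = (1932 + 483 - 19 + 4) mod 7 = 2400 mod 7 = 6 -> Sunday (Mon=0 ... Sun=6)
Days before August (Jan-Jul): 212; August 1 index = (6 + 212) mod 7 = 1 -> Tuesday
First Thursday is August 3
Thursdays: 3, 10, 17, 24, 31

5 Thursdays


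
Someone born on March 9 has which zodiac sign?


Date: March 9
Conventional tropical zodiac dates: Pisces from February 19 onward; Aries starts March 21
March 9 falls within the Pisces range

Pisces


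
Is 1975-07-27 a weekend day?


Anchor: Jan 1, 1975. With p = 1975 - 1 = 1974: (p + p//4 - p//100 + p//400) mod 7 = (1974 + 493 - 19 + 4) mod 7 = 2452 mod 7 = 2 -> Wednesday (Mon=0 ... Sun=6)
Day of year: 208; offset = 207
Weekday index = (2 + 207) mod 7 = 6 -> Sunday
Weekend days: Saturday, Sunday

Yes


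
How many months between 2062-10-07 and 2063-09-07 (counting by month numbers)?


From October 2062 to September 2063
1 year * 12 = 12 months, minus 1 month = 11

11 months


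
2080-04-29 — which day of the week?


Date: April 29, 2080
Anchor: Jan 1, 2080. With p = 2080 - 1 = 2079: (p + p//4 - p//100 + p//400) mod 7 = (2079 + 519 - 20 + 5) mod 7 = 2583 mod 7 = 0 -> Monday (Mon=0 ... Sun=6)
Days before April (Jan-Mar): 91; offset = 91 + 29 - 1 = 119
Weekday index = (0 + 119) mod 7 = 0

Day of the week: Monday


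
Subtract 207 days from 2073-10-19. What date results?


Start: 2073-10-19, subtract 207 days
Back 19 days from October 19 reaches September 30, 2073 -> 188 left
September 2073 has 30 days -> back to August 31, 2073 -> 158 left
August 2073 has 31 days -> back to July 31, 2073 -> 127 left
July 2073 has 31 days -> back to June 30, 2073 -> 96 left
June 2073 has 30 days -> back to May 31, 2073 -> 66 left
May 2073 has 31 days -> back to April 30, 2073 -> 35 left
April 2073 has 30 days -> back to March 31, 2073 -> 5 left
March 2073: 31 - 5 = 26 -> lands on March 26

Result: 2073-03-26


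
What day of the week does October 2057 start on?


Target: October 1, 2057
Anchor: Jan 1, 2057. With p = 2057 - 1 = 2056: (p + p//4 - p//100 + p//400) mod 7 = (2056 + 514 - 20 + 5) mod 7 = 2555 mod 7 = 0 -> Monday (Mon=0 ... Sun=6)
Days before October (Jan-Sep): 273 days
Weekday index = (0 + 273) mod 7 = 0

Monday


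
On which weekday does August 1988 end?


August 1988 has 31 days
Anchor: Jan 1, 1988. With p = 1988 - 1 = 1987: (p + p//4 - p//100 + p//400) mod 7 = (1987 + 496 - 19 + 4) mod 7 = 2468 mod 7 = 4 -> Friday (Mon=0 ... Sun=6)
Days before August (Jan-Jul): 213; August 1 index = (4 + 213) mod 7 = 0 -> Monday
Last day offset: 31 - 1 = 30 days
Weekday index = (0 + 30) mod 7 = 2

Wednesday, August 31


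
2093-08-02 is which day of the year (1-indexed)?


Date: August 2, 2093
Days in months 1 through 7: 212
Plus 2 days in August

Day of year: 214


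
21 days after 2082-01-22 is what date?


Start: 2082-01-22, add 21 days
January 2082 has 31 days: 31 - 22 = 9 days to January 31 -> 12 left
February 2082: 12 <= 28 -> lands on February 12

Result: 2082-02-12


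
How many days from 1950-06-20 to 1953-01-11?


From 1950-06-20 to 1953-01-11
1950-06-20: days before June = 31 + 28 + 31 + 30 + 31 = 151 (1950 is not a leap year); day of year = 151 + 20 = 171
1953-01-11: day of year = 11
Rest of 1950: 365 - 171 = 194
Full years 1951 (365), 1952 (366): 731
Total = 194 + 731 + 11 = 936

936 days


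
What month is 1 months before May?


May is month 5
5 - 1 = 4

April


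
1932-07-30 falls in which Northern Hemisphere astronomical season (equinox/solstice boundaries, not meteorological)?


Date: July 30
Astronomical Summer (approx.; exact equinox/solstice day varies by year): June 21 to September 21
July 30 falls within the Summer window

Summer


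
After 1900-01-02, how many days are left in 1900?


Day of year: 2 of 365
Remaining = 365 - 2

363 days


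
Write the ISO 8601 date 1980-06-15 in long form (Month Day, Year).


ISO 1980-06-15 parses as year=1980, month=06, day=15
Month 6 -> June

June 15, 1980


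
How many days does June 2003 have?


June 2003

30 days


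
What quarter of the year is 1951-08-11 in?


Month: August (month 8)
Q1: Jan-Mar, Q2: Apr-Jun, Q3: Jul-Sep, Q4: Oct-Dec

Q3


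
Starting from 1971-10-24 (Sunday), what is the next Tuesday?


Current: Sunday
Target: Tuesday
Days ahead: 2

Next Tuesday: 1971-10-26


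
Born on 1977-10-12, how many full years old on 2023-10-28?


Birth: 1977-10-12
Reference: 2023-10-28
Year difference: 2023 - 1977 = 46

46 years old


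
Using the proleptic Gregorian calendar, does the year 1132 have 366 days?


Gregorian leap year rule: divisible by 4, but not by 100, unless also by 400.
1132 is divisible by 4 but not 100 -> leap year

Yes


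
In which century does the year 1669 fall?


Century = (year - 1) // 100 + 1
= (1669 - 1) // 100 + 1
= 1668 // 100 + 1
= 16 + 1

17th century


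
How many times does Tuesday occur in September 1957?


September 1957 has 30 days
Anchor: Jan 1, 1957. With p = 1957 - 1 = 1956: (p + p//4 - p//100 + p//400) mod 7 = (1956 + 489 - 19 + 4) mod 7 = 2430 mod 7 = 1 -> Tuesday (Mon=0 ... Sun=6)
Days before September (Jan-Aug): 243; September 1 index = (1 + 243) mod 7 = 6 -> Sunday
First Tuesday is September 3
Tuesdays: 3, 10, 17, 24

4 Tuesdays


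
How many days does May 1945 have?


May 1945

31 days


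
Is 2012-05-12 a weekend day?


Anchor: Jan 1, 2012. With p = 2012 - 1 = 2011: (p + p//4 - p//100 + p//400) mod 7 = (2011 + 502 - 20 + 5) mod 7 = 2498 mod 7 = 6 -> Sunday (Mon=0 ... Sun=6)
Day of year: 133; offset = 132
Weekday index = (6 + 132) mod 7 = 5 -> Saturday
Weekend days: Saturday, Sunday

Yes


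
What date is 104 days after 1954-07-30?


Start: 1954-07-30, add 104 days
July 1954 has 31 days: 31 - 30 = 1 day to July 31 -> 103 left
August 1954 has 31 days -> 72 left
September 1954 has 30 days -> 42 left
October 1954 has 31 days -> 11 left
November 1954: 11 <= 30 -> lands on November 11

Result: 1954-11-11


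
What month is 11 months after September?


September is month 9
9 + 11 = 20; wrap: 20 - 12 = 8

August


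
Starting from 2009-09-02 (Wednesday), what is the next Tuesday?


Current: Wednesday
Target: Tuesday
Days ahead: 6

Next Tuesday: 2009-09-08


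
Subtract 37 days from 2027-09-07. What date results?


Start: 2027-09-07, subtract 37 days
Back 7 days from September 7 reaches August 31, 2027 -> 30 left
August 2027: 31 - 30 = 1 -> lands on August 1

Result: 2027-08-01


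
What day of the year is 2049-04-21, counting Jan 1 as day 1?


Date: April 21, 2049
Days in months 1 through 3: 90
Plus 21 days in April

Day of year: 111


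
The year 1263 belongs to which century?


Century = (year - 1) // 100 + 1
= (1263 - 1) // 100 + 1
= 1262 // 100 + 1
= 12 + 1

13th century


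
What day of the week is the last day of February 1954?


February 1954 has 28 days
Anchor: Jan 1, 1954. With p = 1954 - 1 = 1953: (p + p//4 - p//100 + p//400) mod 7 = (1953 + 488 - 19 + 4) mod 7 = 2426 mod 7 = 4 -> Friday (Mon=0 ... Sun=6)
Days before February (Jan): 31; February 1 index = (4 + 31) mod 7 = 0 -> Monday
Last day offset: 28 - 1 = 27 days
Weekday index = (0 + 27) mod 7 = 6

Sunday, February 28


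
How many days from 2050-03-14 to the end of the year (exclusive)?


Day of year: 73 of 365
Remaining = 365 - 73

292 days


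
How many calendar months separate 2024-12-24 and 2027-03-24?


From December 2024 to March 2027
3 years * 12 = 36 months, minus 9 months = 27

27 months


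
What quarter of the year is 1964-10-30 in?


Month: October (month 10)
Q1: Jan-Mar, Q2: Apr-Jun, Q3: Jul-Sep, Q4: Oct-Dec

Q4


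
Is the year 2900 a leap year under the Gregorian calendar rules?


Gregorian leap year rule: divisible by 4, but not by 100, unless also by 400.
2900 is divisible by 100 but not 400 -> not a leap year

No


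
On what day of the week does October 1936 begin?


Target: October 1, 1936
Anchor: Jan 1, 1936. With p = 1936 - 1 = 1935: (p + p//4 - p//100 + p//400) mod 7 = (1935 + 483 - 19 + 4) mod 7 = 2403 mod 7 = 2 -> Wednesday (Mon=0 ... Sun=6)
Days before October (Jan-Sep): 274 days
Weekday index = (2 + 274) mod 7 = 3

Thursday


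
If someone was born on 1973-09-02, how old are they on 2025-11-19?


Birth: 1973-09-02
Reference: 2025-11-19
Year difference: 2025 - 1973 = 52

52 years old


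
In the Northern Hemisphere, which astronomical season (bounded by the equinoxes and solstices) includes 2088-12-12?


Date: December 12
Astronomical Autumn (approx.; exact equinox/solstice day varies by year): September 22 to December 20
December 12 falls within the Autumn window

Autumn


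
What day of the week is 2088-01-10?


Date: January 10, 2088
Anchor: Jan 1, 2088. With p = 2088 - 1 = 2087: (p + p//4 - p//100 + p//400) mod 7 = (2087 + 521 - 20 + 5) mod 7 = 2593 mod 7 = 3 -> Thursday (Mon=0 ... Sun=6)
Days into year = 10 - 1 = 9
Weekday index = (3 + 9) mod 7 = 5

Day of the week: Saturday


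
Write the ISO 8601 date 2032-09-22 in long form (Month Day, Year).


ISO 2032-09-22 parses as year=2032, month=09, day=22
Month 9 -> September

September 22, 2032


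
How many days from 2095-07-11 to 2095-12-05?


From 2095-07-11 to 2095-12-05
2095-07-11: days before July = 31 + 28 + 31 + 30 + 31 + 30 = 181 (2095 is not a leap year); day of year = 181 + 11 = 192
2095-12-05: days before December = 31 + 28 + 31 + 30 + 31 + 30 + 31 + 31 + 30 + 31 + 30 = 334 (2095 is not a leap year); day of year = 334 + 5 = 339
Same year: 339 - 192 = 147

147 days


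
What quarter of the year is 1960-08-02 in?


Month: August (month 8)
Q1: Jan-Mar, Q2: Apr-Jun, Q3: Jul-Sep, Q4: Oct-Dec

Q3


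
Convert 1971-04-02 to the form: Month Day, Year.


ISO 1971-04-02 parses as year=1971, month=04, day=02
Month 4 -> April

April 2, 1971


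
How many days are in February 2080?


February 2080 (leap year: yes)

29 days


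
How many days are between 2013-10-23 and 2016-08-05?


From 2013-10-23 to 2016-08-05
2013-10-23: days before October = 31 + 28 + 31 + 30 + 31 + 30 + 31 + 31 + 30 = 273 (2013 is not a leap year); day of year = 273 + 23 = 296
2016-08-05: days before August = 31 + 29 + 31 + 30 + 31 + 30 + 31 = 213 (2016 is a leap year); day of year = 213 + 5 = 218
Rest of 2013: 365 - 296 = 69
Full years 2014 (365), 2015 (365): 730
Total = 69 + 730 + 218 = 1017

1017 days


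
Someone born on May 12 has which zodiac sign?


Date: May 12
Conventional tropical zodiac dates: Taurus from April 20 onward; Gemini starts May 21
May 12 falls within the Taurus range

Taurus


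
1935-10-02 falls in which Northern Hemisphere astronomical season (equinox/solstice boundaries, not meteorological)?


Date: October 2
Astronomical Autumn (approx.; exact equinox/solstice day varies by year): September 22 to December 20
October 2 falls within the Autumn window

Autumn


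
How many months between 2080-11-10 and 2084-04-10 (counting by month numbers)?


From November 2080 to April 2084
4 years * 12 = 48 months, minus 7 months = 41

41 months


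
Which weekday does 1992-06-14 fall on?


Date: June 14, 1992
Anchor: Jan 1, 1992. With p = 1992 - 1 = 1991: (p + p//4 - p//100 + p//400) mod 7 = (1991 + 497 - 19 + 4) mod 7 = 2473 mod 7 = 2 -> Wednesday (Mon=0 ... Sun=6)
Days before June (Jan-May): 152; offset = 152 + 14 - 1 = 165
Weekday index = (2 + 165) mod 7 = 6

Day of the week: Sunday


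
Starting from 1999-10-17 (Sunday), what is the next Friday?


Current: Sunday
Target: Friday
Days ahead: 5

Next Friday: 1999-10-22


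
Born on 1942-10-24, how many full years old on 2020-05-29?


Birth: 1942-10-24
Reference: 2020-05-29
Year difference: 2020 - 1942 = 78
Birthday not yet reached in 2020, subtract 1

77 years old


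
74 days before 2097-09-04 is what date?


Start: 2097-09-04, subtract 74 days
Back 4 days from September 4 reaches August 31, 2097 -> 70 left
August 2097 has 31 days -> back to July 31, 2097 -> 39 left
July 2097 has 31 days -> back to June 30, 2097 -> 8 left
June 2097: 30 - 8 = 22 -> lands on June 22

Result: 2097-06-22


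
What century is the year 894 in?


Century = (year - 1) // 100 + 1
= (894 - 1) // 100 + 1
= 893 // 100 + 1
= 8 + 1

9th century


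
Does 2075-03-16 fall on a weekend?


Anchor: Jan 1, 2075. With p = 2075 - 1 = 2074: (p + p//4 - p//100 + p//400) mod 7 = (2074 + 518 - 20 + 5) mod 7 = 2577 mod 7 = 1 -> Tuesday (Mon=0 ... Sun=6)
Day of year: 75; offset = 74
Weekday index = (1 + 74) mod 7 = 5 -> Saturday
Weekend days: Saturday, Sunday

Yes


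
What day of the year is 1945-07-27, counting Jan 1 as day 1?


Date: July 27, 1945
Days in months 1 through 6: 181
Plus 27 days in July

Day of year: 208


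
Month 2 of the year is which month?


Month 2 of 12

February


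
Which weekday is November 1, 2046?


Target: November 1, 2046
Anchor: Jan 1, 2046. With p = 2046 - 1 = 2045: (p + p//4 - p//100 + p//400) mod 7 = (2045 + 511 - 20 + 5) mod 7 = 2541 mod 7 = 0 -> Monday (Mon=0 ... Sun=6)
Days before November (Jan-Oct): 304 days
Weekday index = (0 + 304) mod 7 = 3

Thursday


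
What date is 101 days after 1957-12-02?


Start: 1957-12-02, add 101 days
December 1957 has 31 days: 31 - 2 = 29 days to December 31 -> 72 left
January 1958 has 31 days -> 41 left
February 1958 has 28 days -> 13 left
March 1958: 13 <= 31 -> lands on March 13

Result: 1958-03-13


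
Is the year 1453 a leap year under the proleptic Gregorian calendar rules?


Gregorian leap year rule: divisible by 4, but not by 100, unless also by 400.
1453 is not divisible by 4 -> not a leap year

No


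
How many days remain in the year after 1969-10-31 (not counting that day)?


Day of year: 304 of 365
Remaining = 365 - 304

61 days


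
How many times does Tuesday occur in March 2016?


March 2016 has 31 days
Anchor: Jan 1, 2016. With p = 2016 - 1 = 2015: (p + p//4 - p//100 + p//400) mod 7 = (2015 + 503 - 20 + 5) mod 7 = 2503 mod 7 = 4 -> Friday (Mon=0 ... Sun=6)
Days before March (Jan-Feb): 60; March 1 index = (4 + 60) mod 7 = 1 -> Tuesday
First Tuesday is March 1
Tuesdays: 1, 8, 15, 22, 29

5 Tuesdays


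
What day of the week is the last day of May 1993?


May 1993 has 31 days
Anchor: Jan 1, 1993. With p = 1993 - 1 = 1992: (p + p//4 - p//100 + p//400) mod 7 = (1992 + 498 - 19 + 4) mod 7 = 2475 mod 7 = 4 -> Friday (Mon=0 ... Sun=6)
Days before May (Jan-Apr): 120; May 1 index = (4 + 120) mod 7 = 5 -> Saturday
Last day offset: 31 - 1 = 30 days
Weekday index = (5 + 30) mod 7 = 0

Monday, May 31


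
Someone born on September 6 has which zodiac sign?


Date: September 6
Conventional tropical zodiac dates: Virgo from August 23 onward; Libra starts September 23
September 6 falls within the Virgo range

Virgo


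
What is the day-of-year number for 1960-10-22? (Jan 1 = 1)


Date: October 22, 1960
Days in months 1 through 9: 274
Plus 22 days in October

Day of year: 296


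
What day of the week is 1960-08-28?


Date: August 28, 1960
Anchor: Jan 1, 1960. With p = 1960 - 1 = 1959: (p + p//4 - p//100 + p//400) mod 7 = (1959 + 489 - 19 + 4) mod 7 = 2433 mod 7 = 4 -> Friday (Mon=0 ... Sun=6)
Days before August (Jan-Jul): 213; offset = 213 + 28 - 1 = 240
Weekday index = (4 + 240) mod 7 = 6

Day of the week: Sunday


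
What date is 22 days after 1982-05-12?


Start: 1982-05-12, add 22 days
May 1982 has 31 days: 31 - 12 = 19 days to May 31 -> 3 left
June 1982: 3 <= 30 -> lands on June 3

Result: 1982-06-03


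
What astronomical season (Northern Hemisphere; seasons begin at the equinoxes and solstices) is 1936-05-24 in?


Date: May 24
Astronomical Spring (approx.; exact equinox/solstice day varies by year): March 20 to June 20
May 24 falls within the Spring window

Spring


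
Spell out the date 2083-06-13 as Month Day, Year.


ISO 2083-06-13 parses as year=2083, month=06, day=13
Month 6 -> June

June 13, 2083


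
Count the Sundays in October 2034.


October 2034 has 31 days
Anchor: Jan 1, 2034. With p = 2034 - 1 = 2033: (p + p//4 - p//100 + p//400) mod 7 = (2033 + 508 - 20 + 5) mod 7 = 2526 mod 7 = 6 -> Sunday (Mon=0 ... Sun=6)
Days before October (Jan-Sep): 273; October 1 index = (6 + 273) mod 7 = 6 -> Sunday
First Sunday is October 1
Sundays: 1, 8, 15, 22, 29

5 Sundays


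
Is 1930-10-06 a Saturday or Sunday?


Anchor: Jan 1, 1930. With p = 1930 - 1 = 1929: (p + p//4 - p//100 + p//400) mod 7 = (1929 + 482 - 19 + 4) mod 7 = 2396 mod 7 = 2 -> Wednesday (Mon=0 ... Sun=6)
Day of year: 279; offset = 278
Weekday index = (2 + 278) mod 7 = 0 -> Monday
Weekend days: Saturday, Sunday

No


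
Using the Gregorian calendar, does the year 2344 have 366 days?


Gregorian leap year rule: divisible by 4, but not by 100, unless also by 400.
2344 is divisible by 4 but not 100 -> leap year

Yes


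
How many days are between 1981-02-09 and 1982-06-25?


From 1981-02-09 to 1982-06-25
1981-02-09: days before February = 31; day of year = 31 + 9 = 40
1982-06-25: days before June = 31 + 28 + 31 + 30 + 31 = 151 (1982 is not a leap year); day of year = 151 + 25 = 176
Rest of 1981: 365 - 40 = 325
Total = 325 + 176 = 501

501 days


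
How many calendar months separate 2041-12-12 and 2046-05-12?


From December 2041 to May 2046
5 years * 12 = 60 months, minus 7 months = 53

53 months


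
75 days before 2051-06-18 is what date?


Start: 2051-06-18, subtract 75 days
Back 18 days from June 18 reaches May 31, 2051 -> 57 left
May 2051 has 31 days -> back to April 30, 2051 -> 26 left
April 2051: 30 - 26 = 4 -> lands on April 4

Result: 2051-04-04


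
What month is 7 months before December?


December is month 12
12 - 7 = 5

May


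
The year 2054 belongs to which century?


Century = (year - 1) // 100 + 1
= (2054 - 1) // 100 + 1
= 2053 // 100 + 1
= 20 + 1

21st century


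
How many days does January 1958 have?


January 1958

31 days


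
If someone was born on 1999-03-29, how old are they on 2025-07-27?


Birth: 1999-03-29
Reference: 2025-07-27
Year difference: 2025 - 1999 = 26

26 years old


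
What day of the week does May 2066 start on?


Target: May 1, 2066
Anchor: Jan 1, 2066. With p = 2066 - 1 = 2065: (p + p//4 - p//100 + p//400) mod 7 = (2065 + 516 - 20 + 5) mod 7 = 2566 mod 7 = 4 -> Friday (Mon=0 ... Sun=6)
Days before May (Jan-Apr): 120 days
Weekday index = (4 + 120) mod 7 = 5

Saturday


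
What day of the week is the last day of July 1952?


July 1952 has 31 days
Anchor: Jan 1, 1952. With p = 1952 - 1 = 1951: (p + p//4 - p//100 + p//400) mod 7 = (1951 + 487 - 19 + 4) mod 7 = 2423 mod 7 = 1 -> Tuesday (Mon=0 ... Sun=6)
Days before July (Jan-Jun): 182; July 1 index = (1 + 182) mod 7 = 1 -> Tuesday
Last day offset: 31 - 1 = 30 days
Weekday index = (1 + 30) mod 7 = 3

Thursday, July 31


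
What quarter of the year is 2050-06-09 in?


Month: June (month 6)
Q1: Jan-Mar, Q2: Apr-Jun, Q3: Jul-Sep, Q4: Oct-Dec

Q2


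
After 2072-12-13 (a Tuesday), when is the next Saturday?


Current: Tuesday
Target: Saturday
Days ahead: 4

Next Saturday: 2072-12-17


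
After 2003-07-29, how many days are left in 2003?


Day of year: 210 of 365
Remaining = 365 - 210

155 days


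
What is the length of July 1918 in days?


July 1918

31 days


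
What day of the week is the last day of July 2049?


July 2049 has 31 days
Anchor: Jan 1, 2049. With p = 2049 - 1 = 2048: (p + p//4 - p//100 + p//400) mod 7 = (2048 + 512 - 20 + 5) mod 7 = 2545 mod 7 = 4 -> Friday (Mon=0 ... Sun=6)
Days before July (Jan-Jun): 181; July 1 index = (4 + 181) mod 7 = 3 -> Thursday
Last day offset: 31 - 1 = 30 days
Weekday index = (3 + 30) mod 7 = 5

Saturday, July 31


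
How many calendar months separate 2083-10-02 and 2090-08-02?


From October 2083 to August 2090
7 years * 12 = 84 months, minus 2 months = 82

82 months


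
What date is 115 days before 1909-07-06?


Start: 1909-07-06, subtract 115 days
Back 6 days from July 6 reaches June 30, 1909 -> 109 left
June 1909 has 30 days -> back to May 31, 1909 -> 79 left
May 1909 has 31 days -> back to April 30, 1909 -> 48 left
April 1909 has 30 days -> back to March 31, 1909 -> 18 left
March 1909: 31 - 18 = 13 -> lands on March 13

Result: 1909-03-13


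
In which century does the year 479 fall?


Century = (year - 1) // 100 + 1
= (479 - 1) // 100 + 1
= 478 // 100 + 1
= 4 + 1

5th century


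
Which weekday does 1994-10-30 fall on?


Date: October 30, 1994
Anchor: Jan 1, 1994. With p = 1994 - 1 = 1993: (p + p//4 - p//100 + p//400) mod 7 = (1993 + 498 - 19 + 4) mod 7 = 2476 mod 7 = 5 -> Saturday (Mon=0 ... Sun=6)
Days before October (Jan-Sep): 273; offset = 273 + 30 - 1 = 302
Weekday index = (5 + 302) mod 7 = 6

Day of the week: Sunday


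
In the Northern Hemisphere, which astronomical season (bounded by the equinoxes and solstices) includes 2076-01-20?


Date: January 20
Astronomical Winter (approx.; exact equinox/solstice day varies by year): December 21 to March 19
January 20 falls within the Winter window

Winter


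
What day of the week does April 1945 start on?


Target: April 1, 1945
Anchor: Jan 1, 1945. With p = 1945 - 1 = 1944: (p + p//4 - p//100 + p//400) mod 7 = (1944 + 486 - 19 + 4) mod 7 = 2415 mod 7 = 0 -> Monday (Mon=0 ... Sun=6)
Days before April (Jan-Mar): 90 days
Weekday index = (0 + 90) mod 7 = 6

Sunday


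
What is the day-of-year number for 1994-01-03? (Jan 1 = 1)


Date: January 3, 1994
No months before January
Plus 3 days in January

Day of year: 3


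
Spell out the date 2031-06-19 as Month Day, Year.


ISO 2031-06-19 parses as year=2031, month=06, day=19
Month 6 -> June

June 19, 2031


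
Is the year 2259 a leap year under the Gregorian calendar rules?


Gregorian leap year rule: divisible by 4, but not by 100, unless also by 400.
2259 is not divisible by 4 -> not a leap year

No


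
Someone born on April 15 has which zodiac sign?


Date: April 15
Conventional tropical zodiac dates: Aries from March 21 onward; Taurus starts April 20
April 15 falls within the Aries range

Aries


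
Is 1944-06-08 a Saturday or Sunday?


Anchor: Jan 1, 1944. With p = 1944 - 1 = 1943: (p + p//4 - p//100 + p//400) mod 7 = (1943 + 485 - 19 + 4) mod 7 = 2413 mod 7 = 5 -> Saturday (Mon=0 ... Sun=6)
Day of year: 160; offset = 159
Weekday index = (5 + 159) mod 7 = 3 -> Thursday
Weekend days: Saturday, Sunday

No


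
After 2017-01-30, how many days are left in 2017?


Day of year: 30 of 365
Remaining = 365 - 30

335 days


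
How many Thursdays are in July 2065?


July 2065 has 31 days
Anchor: Jan 1, 2065. With p = 2065 - 1 = 2064: (p + p//4 - p//100 + p//400) mod 7 = (2064 + 516 - 20 + 5) mod 7 = 2565 mod 7 = 3 -> Thursday (Mon=0 ... Sun=6)
Days before July (Jan-Jun): 181; July 1 index = (3 + 181) mod 7 = 2 -> Wednesday
First Thursday is July 2
Thursdays: 2, 9, 16, 23, 30

5 Thursdays


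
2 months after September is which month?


September is month 9
9 + 2 = 11

November


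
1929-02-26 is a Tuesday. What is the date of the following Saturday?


Current: Tuesday
Target: Saturday
Days ahead: 4

Next Saturday: 1929-03-02


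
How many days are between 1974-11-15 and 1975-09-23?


From 1974-11-15 to 1975-09-23
1974-11-15: days before November = 31 + 28 + 31 + 30 + 31 + 30 + 31 + 31 + 30 + 31 = 304 (1974 is not a leap year); day of year = 304 + 15 = 319
1975-09-23: days before September = 31 + 28 + 31 + 30 + 31 + 30 + 31 + 31 = 243 (1975 is not a leap year); day of year = 243 + 23 = 266
Rest of 1974: 365 - 319 = 46
Total = 46 + 266 = 312

312 days


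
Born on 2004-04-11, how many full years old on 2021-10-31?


Birth: 2004-04-11
Reference: 2021-10-31
Year difference: 2021 - 2004 = 17

17 years old


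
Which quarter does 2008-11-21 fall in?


Month: November (month 11)
Q1: Jan-Mar, Q2: Apr-Jun, Q3: Jul-Sep, Q4: Oct-Dec

Q4


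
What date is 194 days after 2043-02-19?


Start: 2043-02-19, add 194 days
February 2043 has 28 days: 28 - 19 = 9 days to February 28 -> 185 left
March 2043 has 31 days -> 154 left
April 2043 has 30 days -> 124 left
May 2043 has 31 days -> 93 left
June 2043 has 30 days -> 63 left
July 2043 has 31 days -> 32 left
August 2043 has 31 days -> 1 left
September 2043: 1 <= 30 -> lands on September 1

Result: 2043-09-01


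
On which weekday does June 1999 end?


June 1999 has 30 days
Anchor: Jan 1, 1999. With p = 1999 - 1 = 1998: (p + p//4 - p//100 + p//400) mod 7 = (1998 + 499 - 19 + 4) mod 7 = 2482 mod 7 = 4 -> Friday (Mon=0 ... Sun=6)
Days before June (Jan-May): 151; June 1 index = (4 + 151) mod 7 = 1 -> Tuesday
Last day offset: 30 - 1 = 29 days
Weekday index = (1 + 29) mod 7 = 2

Wednesday, June 30


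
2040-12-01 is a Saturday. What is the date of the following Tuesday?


Current: Saturday
Target: Tuesday
Days ahead: 3

Next Tuesday: 2040-12-04


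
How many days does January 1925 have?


January 1925

31 days


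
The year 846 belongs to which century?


Century = (year - 1) // 100 + 1
= (846 - 1) // 100 + 1
= 845 // 100 + 1
= 8 + 1

9th century


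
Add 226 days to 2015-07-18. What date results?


Start: 2015-07-18, add 226 days
July 2015 has 31 days: 31 - 18 = 13 days to July 31 -> 213 left
August 2015 has 31 days -> 182 left
September 2015 has 30 days -> 152 left
October 2015 has 31 days -> 121 left
November 2015 has 30 days -> 91 left
December 2015 has 31 days -> 60 left
January 2016 has 31 days -> 29 left
February 2016: 29 <= 29 -> lands on February 29

Result: 2016-02-29


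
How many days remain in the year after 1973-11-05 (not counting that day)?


Day of year: 309 of 365
Remaining = 365 - 309

56 days


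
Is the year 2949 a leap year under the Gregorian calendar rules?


Gregorian leap year rule: divisible by 4, but not by 100, unless also by 400.
2949 is not divisible by 4 -> not a leap year

No


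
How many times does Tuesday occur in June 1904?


June 1904 has 30 days
Anchor: Jan 1, 1904. With p = 1904 - 1 = 1903: (p + p//4 - p//100 + p//400) mod 7 = (1903 + 475 - 19 + 4) mod 7 = 2363 mod 7 = 4 -> Friday (Mon=0 ... Sun=6)
Days before June (Jan-May): 152; June 1 index = (4 + 152) mod 7 = 2 -> Wednesday
First Tuesday is June 7
Tuesdays: 7, 14, 21, 28

4 Tuesdays


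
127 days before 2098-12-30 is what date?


Start: 2098-12-30, subtract 127 days
Back 30 days from December 30 reaches November 30, 2098 -> 97 left
November 2098 has 30 days -> back to October 31, 2098 -> 67 left
October 2098 has 31 days -> back to September 30, 2098 -> 36 left
September 2098 has 30 days -> back to August 31, 2098 -> 6 left
August 2098: 31 - 6 = 25 -> lands on August 25

Result: 2098-08-25


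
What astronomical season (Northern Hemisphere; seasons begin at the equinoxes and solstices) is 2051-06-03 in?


Date: June 3
Astronomical Spring (approx.; exact equinox/solstice day varies by year): March 20 to June 20
June 3 falls within the Spring window

Spring


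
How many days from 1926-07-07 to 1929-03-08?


From 1926-07-07 to 1929-03-08
1926-07-07: days before July = 31 + 28 + 31 + 30 + 31 + 30 = 181 (1926 is not a leap year); day of year = 181 + 7 = 188
1929-03-08: days before March = 31 + 28 = 59 (1929 is not a leap year); day of year = 59 + 8 = 67
Rest of 1926: 365 - 188 = 177
Full years 1927 (365), 1928 (366): 731
Total = 177 + 731 + 67 = 975

975 days
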